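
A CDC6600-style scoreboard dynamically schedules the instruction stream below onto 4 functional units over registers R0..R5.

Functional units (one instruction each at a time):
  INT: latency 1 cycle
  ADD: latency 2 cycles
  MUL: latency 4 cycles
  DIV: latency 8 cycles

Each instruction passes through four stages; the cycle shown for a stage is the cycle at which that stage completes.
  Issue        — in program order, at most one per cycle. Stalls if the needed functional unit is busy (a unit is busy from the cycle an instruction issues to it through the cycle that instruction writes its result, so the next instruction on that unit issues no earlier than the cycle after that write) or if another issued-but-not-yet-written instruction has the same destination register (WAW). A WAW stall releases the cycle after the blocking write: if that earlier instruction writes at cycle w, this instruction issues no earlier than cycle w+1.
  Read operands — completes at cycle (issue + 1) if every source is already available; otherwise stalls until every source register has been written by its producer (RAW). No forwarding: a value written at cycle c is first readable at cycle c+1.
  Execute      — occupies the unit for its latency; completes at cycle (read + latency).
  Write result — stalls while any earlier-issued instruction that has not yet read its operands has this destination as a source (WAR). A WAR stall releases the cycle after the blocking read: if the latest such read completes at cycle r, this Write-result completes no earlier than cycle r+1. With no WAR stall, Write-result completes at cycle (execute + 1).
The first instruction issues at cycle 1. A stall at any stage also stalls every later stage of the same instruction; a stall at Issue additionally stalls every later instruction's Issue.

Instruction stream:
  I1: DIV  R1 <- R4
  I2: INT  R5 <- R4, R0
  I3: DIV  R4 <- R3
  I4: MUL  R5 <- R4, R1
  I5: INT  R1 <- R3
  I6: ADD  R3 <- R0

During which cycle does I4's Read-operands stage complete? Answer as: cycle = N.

cycle = 23

[I1] 1/2/10/11
[I2] 2/3/4/5
[I3] 12/13/21/22  (struct: DIV busy until I1 writes@11)
[I4] 13/23/27/28  (RAW R4: wait I3 write@22)
[I5] 14/15/16/24  (WAR R1: wait I4 read@23)
[I6] 15/16/18/19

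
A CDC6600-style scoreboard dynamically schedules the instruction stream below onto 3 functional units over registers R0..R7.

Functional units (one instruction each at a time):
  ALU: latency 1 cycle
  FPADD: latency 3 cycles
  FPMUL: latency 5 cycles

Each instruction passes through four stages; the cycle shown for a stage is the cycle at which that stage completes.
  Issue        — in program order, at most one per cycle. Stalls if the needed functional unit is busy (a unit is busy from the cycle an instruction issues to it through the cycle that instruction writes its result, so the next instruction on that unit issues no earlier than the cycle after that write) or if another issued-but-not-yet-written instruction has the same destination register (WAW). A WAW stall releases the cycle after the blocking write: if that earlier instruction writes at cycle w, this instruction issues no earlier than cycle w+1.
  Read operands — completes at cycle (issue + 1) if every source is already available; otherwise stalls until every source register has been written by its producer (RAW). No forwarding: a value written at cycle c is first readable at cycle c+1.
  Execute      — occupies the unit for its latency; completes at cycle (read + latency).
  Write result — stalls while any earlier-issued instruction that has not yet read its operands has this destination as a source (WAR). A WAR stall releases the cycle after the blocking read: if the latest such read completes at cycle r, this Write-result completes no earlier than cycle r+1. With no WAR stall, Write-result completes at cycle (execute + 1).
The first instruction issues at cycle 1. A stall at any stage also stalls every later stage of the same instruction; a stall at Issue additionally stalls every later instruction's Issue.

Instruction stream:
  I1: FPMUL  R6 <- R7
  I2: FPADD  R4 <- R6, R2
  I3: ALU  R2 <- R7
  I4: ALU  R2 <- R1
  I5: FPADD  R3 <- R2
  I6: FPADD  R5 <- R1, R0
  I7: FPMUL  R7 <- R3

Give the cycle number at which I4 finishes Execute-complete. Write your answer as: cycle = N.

cycle = 13

cycle 1: I1→FPMUL
cycle 2: I1 RO, I2→FPADD
cycle 3: I3→ALU
cycle 4: I3 RO
cycle 5: I3 EX
cycle 7: I1 EX
cycle 8: I1 WR R6
cycle 9: I2 RO
cycle 10: I3 WR R2
cycle 11: I4→ALU
cycle 12: I2 EX, I4 RO
cycle 13: I2 WR R4, I4 EX
cycle 14: I4 WR R2, I5→FPADD
cycle 15: I5 RO
cycle 18: I5 EX
cycle 19: I5 WR R3
cycle 20: I6→FPADD
cycle 21: I6 RO, I7→FPMUL
cycle 22: I7 RO
cycle 24: I6 EX
cycle 25: I6 WR R5
cycle 27: I7 EX
cycle 28: I7 WR R7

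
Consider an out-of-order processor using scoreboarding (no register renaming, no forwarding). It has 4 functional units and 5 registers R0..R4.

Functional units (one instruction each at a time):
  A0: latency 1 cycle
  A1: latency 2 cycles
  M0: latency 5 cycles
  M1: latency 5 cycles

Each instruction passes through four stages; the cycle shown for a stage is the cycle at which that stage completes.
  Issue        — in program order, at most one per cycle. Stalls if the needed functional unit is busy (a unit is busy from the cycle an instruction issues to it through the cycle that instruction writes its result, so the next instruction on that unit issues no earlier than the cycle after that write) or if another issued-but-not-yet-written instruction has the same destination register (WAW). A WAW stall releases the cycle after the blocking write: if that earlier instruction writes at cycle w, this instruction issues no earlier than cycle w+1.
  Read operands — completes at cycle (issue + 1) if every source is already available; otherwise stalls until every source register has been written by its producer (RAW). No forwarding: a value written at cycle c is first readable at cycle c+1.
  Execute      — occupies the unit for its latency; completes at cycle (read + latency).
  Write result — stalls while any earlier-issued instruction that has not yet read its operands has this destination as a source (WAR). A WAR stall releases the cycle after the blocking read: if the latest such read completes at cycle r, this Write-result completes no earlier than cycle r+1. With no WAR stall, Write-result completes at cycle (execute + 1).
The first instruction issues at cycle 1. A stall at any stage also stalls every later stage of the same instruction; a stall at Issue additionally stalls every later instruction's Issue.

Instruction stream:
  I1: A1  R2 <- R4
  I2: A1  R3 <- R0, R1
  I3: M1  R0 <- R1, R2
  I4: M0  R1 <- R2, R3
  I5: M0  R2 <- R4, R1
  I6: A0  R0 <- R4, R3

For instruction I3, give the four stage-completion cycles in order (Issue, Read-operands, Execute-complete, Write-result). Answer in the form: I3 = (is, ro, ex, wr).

I3 = (7, 8, 13, 14)

[1] issue I1 (A1)
[2] I1 read-ops
[4] I1 finished on A1
[5] I1→R2
[6] issue I2 (A1)
[7] I2 read-ops, issue I3 (M1)
[8] I3 read-ops, issue I4 (M0)
[9] I2 finished on A1
[10] I2→R3
[11] I4 read-ops
[13] I3 finished on M1
[14] I3→R0
[16] I4 finished on M0
[17] I4→R1
[18] issue I5 (M0)
[19] I5 read-ops, issue I6 (A0)
[20] I6 read-ops
[21] I6 finished on A0
[22] I6→R0
[24] I5 finished on M0
[25] I5→R2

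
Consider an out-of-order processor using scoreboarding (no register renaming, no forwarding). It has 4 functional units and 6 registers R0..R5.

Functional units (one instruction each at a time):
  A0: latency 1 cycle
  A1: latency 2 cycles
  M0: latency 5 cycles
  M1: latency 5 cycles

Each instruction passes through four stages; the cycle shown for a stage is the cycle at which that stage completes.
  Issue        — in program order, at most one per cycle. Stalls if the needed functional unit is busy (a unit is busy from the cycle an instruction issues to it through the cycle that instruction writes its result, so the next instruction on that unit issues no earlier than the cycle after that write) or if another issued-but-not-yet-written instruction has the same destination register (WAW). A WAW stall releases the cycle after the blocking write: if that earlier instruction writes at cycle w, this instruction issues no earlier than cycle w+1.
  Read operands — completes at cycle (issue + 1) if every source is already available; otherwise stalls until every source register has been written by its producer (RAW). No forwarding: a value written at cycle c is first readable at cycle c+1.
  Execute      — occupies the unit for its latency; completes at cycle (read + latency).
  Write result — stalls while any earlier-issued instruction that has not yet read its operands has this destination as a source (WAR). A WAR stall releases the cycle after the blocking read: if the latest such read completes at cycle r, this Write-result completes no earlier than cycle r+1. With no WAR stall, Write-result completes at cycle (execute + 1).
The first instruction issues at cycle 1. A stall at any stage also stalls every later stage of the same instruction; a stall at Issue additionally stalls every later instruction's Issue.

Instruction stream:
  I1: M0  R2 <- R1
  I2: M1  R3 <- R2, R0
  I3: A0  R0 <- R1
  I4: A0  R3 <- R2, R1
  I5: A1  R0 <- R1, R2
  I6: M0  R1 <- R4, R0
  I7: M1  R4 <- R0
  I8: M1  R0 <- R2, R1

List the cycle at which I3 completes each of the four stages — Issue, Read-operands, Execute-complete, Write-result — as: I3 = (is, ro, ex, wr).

[I1] 1/2/7/8
[I2] 2/9/14/15  (RAW R2: wait I1 write@8)
[I3] 3/4/5/10  (WAR R0: wait I2 read@9)
[I4] 16/17/18/19  (WAW R3: wait I2 write@15)
[I5] 17/18/20/21
[I6] 18/22/27/28  (RAW R0: wait I5 write@21)
[I7] 19/22/27/28  (RAW R0: wait I5 write@21)
[I8] 29/30/35/36  (struct: M1 busy until I7 writes@28)

I3 = (3, 4, 5, 10)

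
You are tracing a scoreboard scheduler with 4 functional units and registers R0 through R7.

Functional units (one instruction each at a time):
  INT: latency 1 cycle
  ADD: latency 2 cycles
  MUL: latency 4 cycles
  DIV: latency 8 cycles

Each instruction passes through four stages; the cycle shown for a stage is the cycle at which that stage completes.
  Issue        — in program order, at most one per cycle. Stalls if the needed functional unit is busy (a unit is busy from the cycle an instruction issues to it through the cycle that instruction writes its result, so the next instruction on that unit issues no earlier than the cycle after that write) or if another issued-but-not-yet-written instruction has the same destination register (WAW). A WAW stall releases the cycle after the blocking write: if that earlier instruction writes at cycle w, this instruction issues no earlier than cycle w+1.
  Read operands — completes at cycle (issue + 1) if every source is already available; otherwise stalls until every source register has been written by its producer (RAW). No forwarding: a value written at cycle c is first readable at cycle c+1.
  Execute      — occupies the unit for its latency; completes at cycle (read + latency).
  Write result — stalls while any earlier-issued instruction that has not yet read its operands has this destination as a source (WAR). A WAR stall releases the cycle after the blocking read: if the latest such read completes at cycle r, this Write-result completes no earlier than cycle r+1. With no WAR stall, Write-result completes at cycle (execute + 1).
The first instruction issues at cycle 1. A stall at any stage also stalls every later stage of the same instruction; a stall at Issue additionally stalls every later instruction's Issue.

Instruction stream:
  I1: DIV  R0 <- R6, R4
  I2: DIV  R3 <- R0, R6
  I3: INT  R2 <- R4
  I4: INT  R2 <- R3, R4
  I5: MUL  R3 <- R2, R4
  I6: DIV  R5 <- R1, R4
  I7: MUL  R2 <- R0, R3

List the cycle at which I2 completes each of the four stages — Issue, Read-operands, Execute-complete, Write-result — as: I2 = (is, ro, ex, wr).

I1 -> (1, 2, 10, 11)
I2 -> (12, 13, 21, 22)  // struct: DIV busy until I1 writes@11
I3 -> (13, 14, 15, 16)
I4 -> (17, 23, 24, 25)  // struct: INT busy until I3 writes@16, RAW R3: wait I2 write@22
I5 -> (23, 26, 30, 31)  // WAW R3: wait I2 write@22, RAW R2: wait I4 write@25
I6 -> (24, 25, 33, 34)
I7 -> (32, 33, 37, 38)  // struct: MUL busy until I5 writes@31

I2 = (12, 13, 21, 22)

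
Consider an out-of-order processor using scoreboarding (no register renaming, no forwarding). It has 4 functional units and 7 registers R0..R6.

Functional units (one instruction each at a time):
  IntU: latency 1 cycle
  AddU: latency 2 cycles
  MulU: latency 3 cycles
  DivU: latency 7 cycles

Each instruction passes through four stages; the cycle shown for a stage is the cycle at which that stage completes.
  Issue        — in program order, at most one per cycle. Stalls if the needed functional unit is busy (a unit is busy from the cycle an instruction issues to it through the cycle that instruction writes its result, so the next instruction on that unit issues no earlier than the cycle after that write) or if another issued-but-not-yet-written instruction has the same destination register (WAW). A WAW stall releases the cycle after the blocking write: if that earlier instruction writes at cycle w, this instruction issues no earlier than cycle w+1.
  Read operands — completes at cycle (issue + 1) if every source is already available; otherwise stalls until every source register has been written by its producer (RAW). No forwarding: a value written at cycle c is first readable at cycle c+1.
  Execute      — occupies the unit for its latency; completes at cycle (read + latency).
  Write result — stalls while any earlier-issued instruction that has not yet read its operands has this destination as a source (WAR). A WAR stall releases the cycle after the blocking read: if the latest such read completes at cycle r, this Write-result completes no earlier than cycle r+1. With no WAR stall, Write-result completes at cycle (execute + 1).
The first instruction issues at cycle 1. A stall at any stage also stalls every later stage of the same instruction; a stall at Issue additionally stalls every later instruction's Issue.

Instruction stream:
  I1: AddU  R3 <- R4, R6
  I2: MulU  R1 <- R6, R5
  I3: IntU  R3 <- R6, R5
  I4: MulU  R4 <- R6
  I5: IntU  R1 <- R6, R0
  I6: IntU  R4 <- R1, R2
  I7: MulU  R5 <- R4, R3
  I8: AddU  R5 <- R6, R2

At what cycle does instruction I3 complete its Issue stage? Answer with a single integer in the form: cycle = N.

cycle = 6

[1] issue I1 (AddU)
[2] I1 read-ops; issue I2 (MulU)
[3] I2 read-ops
[4] I1 finished on AddU
[5] I1→R3
[6] I2 finished on MulU; issue I3 (IntU)
[7] I2→R1; I3 read-ops
[8] I3 finished on IntU; issue I4 (MulU)
[9] I3→R3; I4 read-ops
[10] issue I5 (IntU)
[11] I5 read-ops
[12] I4 finished on MulU; I5 finished on IntU
[13] I4→R4; I5→R1
[14] issue I6 (IntU)
[15] I6 read-ops; issue I7 (MulU)
[16] I6 finished on IntU
[17] I6→R4
[18] I7 read-ops
[21] I7 finished on MulU
[22] I7→R5
[23] issue I8 (AddU)
[24] I8 read-ops
[26] I8 finished on AddU
[27] I8→R5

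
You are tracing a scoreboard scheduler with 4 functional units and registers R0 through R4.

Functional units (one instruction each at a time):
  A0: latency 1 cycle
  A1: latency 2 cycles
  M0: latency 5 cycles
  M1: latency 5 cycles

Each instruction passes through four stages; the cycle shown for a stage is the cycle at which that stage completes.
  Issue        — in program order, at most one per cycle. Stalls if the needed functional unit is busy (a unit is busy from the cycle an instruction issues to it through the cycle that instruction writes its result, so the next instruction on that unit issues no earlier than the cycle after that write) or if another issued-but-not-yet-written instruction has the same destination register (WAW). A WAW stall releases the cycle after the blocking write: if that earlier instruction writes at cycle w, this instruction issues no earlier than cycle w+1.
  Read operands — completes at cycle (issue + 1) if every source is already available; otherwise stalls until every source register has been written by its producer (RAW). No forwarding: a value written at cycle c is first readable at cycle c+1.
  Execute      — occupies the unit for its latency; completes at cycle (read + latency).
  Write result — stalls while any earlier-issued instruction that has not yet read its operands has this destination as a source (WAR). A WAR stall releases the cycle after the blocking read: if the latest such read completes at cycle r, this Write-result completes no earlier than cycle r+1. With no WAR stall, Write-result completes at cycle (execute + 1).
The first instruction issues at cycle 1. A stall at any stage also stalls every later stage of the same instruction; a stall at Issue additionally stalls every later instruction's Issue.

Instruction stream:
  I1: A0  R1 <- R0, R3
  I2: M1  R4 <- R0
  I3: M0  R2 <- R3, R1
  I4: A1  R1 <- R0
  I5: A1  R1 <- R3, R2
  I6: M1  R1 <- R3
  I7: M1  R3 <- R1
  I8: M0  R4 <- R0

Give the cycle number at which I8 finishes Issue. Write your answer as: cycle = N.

I1  is:1  ro:2  ex:3  wr:4
I2  is:2  ro:3  ex:8  wr:9
I3  is:3  ro:5  ex:10  wr:11  — RAW R1: wait I1 write@4
I4  is:5  ro:6  ex:8  wr:9  — WAW R1: wait I1 write@4
I5  is:10  ro:12  ex:14  wr:15  — struct: A1 busy until I4 writes@9, RAW R2: wait I3 write@11
I6  is:16  ro:17  ex:22  wr:23  — WAW R1: wait I5 write@15
I7  is:24  ro:25  ex:30  wr:31  — struct: M1 busy until I6 writes@23
I8  is:25  ro:26  ex:31  wr:32

cycle = 25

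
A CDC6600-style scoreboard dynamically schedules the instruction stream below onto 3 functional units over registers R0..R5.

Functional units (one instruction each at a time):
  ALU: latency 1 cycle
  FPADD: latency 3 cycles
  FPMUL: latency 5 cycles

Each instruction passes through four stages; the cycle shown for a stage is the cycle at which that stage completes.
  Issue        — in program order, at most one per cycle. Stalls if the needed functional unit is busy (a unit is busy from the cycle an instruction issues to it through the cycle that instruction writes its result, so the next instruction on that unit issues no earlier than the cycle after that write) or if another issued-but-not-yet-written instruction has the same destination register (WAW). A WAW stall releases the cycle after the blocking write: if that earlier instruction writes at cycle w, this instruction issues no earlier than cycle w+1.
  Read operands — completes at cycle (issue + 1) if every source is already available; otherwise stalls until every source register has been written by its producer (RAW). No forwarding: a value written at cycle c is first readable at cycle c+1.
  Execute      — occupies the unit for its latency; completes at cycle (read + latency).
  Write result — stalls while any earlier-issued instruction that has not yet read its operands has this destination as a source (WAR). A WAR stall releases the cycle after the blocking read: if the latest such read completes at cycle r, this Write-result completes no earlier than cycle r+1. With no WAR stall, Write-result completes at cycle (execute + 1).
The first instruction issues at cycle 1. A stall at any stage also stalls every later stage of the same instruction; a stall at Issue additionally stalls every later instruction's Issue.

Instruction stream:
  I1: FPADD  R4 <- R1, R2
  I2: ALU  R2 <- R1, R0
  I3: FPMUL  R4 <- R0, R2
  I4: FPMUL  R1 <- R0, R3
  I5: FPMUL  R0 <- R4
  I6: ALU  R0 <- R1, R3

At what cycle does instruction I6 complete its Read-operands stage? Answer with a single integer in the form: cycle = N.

cycle = 32

[I1] 1/2/5/6
[I2] 2/3/4/5
[I3] 7/8/13/14  (WAW R4: wait I1 write@6)
[I4] 15/16/21/22  (struct: FPMUL busy until I3 writes@14)
[I5] 23/24/29/30  (struct: FPMUL busy until I4 writes@22)
[I6] 31/32/33/34  (WAW R0: wait I5 write@30)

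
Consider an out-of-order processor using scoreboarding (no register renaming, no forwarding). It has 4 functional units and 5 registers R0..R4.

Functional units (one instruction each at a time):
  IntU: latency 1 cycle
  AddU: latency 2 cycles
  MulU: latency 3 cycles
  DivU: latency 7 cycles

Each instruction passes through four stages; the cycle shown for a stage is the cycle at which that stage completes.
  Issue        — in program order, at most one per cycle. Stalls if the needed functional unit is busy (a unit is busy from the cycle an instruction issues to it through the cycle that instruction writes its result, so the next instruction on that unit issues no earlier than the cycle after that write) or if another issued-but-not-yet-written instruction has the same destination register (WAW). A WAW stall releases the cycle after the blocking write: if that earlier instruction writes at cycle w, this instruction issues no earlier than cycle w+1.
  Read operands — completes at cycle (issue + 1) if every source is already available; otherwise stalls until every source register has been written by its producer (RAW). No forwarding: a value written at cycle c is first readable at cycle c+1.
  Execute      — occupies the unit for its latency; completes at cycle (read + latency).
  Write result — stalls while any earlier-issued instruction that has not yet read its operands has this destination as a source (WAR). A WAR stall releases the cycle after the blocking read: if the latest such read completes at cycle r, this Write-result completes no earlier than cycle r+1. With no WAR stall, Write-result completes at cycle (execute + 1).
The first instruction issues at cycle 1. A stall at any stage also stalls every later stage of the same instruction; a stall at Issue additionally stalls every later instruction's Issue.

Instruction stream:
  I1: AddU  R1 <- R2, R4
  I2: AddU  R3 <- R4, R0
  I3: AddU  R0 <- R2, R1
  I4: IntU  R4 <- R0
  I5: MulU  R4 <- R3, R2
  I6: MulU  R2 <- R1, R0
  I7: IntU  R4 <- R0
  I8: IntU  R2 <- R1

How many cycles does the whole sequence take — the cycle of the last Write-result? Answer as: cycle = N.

cycle = 34

I1 -> (1, 2, 4, 5)
I2 -> (6, 7, 9, 10)  // struct: AddU busy until I1 writes@5
I3 -> (11, 12, 14, 15)  // struct: AddU busy until I2 writes@10
I4 -> (12, 16, 17, 18)  // RAW R0: wait I3 write@15
I5 -> (19, 20, 23, 24)  // WAW R4: wait I4 write@18
I6 -> (25, 26, 29, 30)  // struct: MulU busy until I5 writes@24
I7 -> (26, 27, 28, 29)
I8 -> (31, 32, 33, 34)  // WAW R2: wait I6 write@30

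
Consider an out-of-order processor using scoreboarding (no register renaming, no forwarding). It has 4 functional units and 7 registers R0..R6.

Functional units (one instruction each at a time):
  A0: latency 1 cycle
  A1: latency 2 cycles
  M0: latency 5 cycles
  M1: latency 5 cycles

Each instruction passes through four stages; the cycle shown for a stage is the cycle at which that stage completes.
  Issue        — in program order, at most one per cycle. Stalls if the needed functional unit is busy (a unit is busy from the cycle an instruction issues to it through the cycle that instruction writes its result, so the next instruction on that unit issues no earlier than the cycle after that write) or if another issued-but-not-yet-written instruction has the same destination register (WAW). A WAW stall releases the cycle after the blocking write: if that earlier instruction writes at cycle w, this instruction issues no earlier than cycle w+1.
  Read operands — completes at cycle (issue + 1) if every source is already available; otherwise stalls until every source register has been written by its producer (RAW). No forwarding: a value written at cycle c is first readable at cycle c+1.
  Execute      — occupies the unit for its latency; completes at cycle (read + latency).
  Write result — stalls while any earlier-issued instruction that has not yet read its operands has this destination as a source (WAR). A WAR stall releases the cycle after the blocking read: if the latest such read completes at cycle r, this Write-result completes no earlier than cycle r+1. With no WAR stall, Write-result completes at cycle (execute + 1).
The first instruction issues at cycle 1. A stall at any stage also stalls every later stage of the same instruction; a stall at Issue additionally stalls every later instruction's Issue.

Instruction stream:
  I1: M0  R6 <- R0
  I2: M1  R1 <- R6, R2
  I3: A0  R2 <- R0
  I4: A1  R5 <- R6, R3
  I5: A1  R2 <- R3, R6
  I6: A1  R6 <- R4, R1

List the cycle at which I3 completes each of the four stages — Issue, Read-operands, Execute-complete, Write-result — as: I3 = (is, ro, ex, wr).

[1] I1 issues→M0
[2] I1 reads; I2 issues→M1
[3] I3 issues→A0
[4] I3 reads; I4 issues→A1
[5] I3 exec-done
[7] I1 exec-done
[8] I1 writes R6
[9] I2 reads; I4 reads
[10] I3 writes R2
[11] I4 exec-done
[12] I4 writes R5
[13] I5 issues→A1
[14] I2 exec-done; I5 reads
[15] I2 writes R1
[16] I5 exec-done
[17] I5 writes R2
[18] I6 issues→A1
[19] I6 reads
[21] I6 exec-done
[22] I6 writes R6

I3 = (3, 4, 5, 10)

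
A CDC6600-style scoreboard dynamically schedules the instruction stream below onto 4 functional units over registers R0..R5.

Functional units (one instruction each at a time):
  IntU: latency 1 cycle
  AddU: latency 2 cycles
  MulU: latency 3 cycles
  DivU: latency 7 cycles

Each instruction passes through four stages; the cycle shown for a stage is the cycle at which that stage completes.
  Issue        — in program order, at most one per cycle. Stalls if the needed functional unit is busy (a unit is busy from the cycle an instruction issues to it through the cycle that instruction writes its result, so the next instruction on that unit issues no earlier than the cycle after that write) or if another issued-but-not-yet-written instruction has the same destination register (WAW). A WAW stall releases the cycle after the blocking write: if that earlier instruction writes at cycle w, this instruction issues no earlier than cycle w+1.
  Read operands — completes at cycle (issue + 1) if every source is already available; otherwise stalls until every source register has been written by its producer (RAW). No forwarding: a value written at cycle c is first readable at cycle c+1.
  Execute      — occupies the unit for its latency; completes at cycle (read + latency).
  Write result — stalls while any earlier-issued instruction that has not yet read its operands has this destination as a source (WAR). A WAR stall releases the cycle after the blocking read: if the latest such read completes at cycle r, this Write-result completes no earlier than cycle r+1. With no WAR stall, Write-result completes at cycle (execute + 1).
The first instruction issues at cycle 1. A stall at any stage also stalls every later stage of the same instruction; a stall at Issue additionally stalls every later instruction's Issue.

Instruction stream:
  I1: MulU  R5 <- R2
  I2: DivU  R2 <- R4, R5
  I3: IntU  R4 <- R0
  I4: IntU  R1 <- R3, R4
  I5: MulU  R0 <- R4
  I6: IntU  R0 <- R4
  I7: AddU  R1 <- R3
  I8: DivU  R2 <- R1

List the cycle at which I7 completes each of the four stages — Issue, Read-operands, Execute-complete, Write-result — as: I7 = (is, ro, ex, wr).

cycle 1: I1→MulU
cycle 2: I1 RO; I2→DivU
cycle 3: I3→IntU
cycle 4: I3 RO
cycle 5: I1 EX; I3 EX
cycle 6: I1 WR R5
cycle 7: I2 RO
cycle 8: I3 WR R4
cycle 9: I4→IntU
cycle 10: I4 RO; I5→MulU
cycle 11: I4 EX; I5 RO
cycle 12: I4 WR R1
cycle 14: I2 EX; I5 EX
cycle 15: I2 WR R2; I5 WR R0
cycle 16: I6→IntU
cycle 17: I6 RO; I7→AddU
cycle 18: I6 EX; I7 RO; I8→DivU
cycle 19: I6 WR R0
cycle 20: I7 EX
cycle 21: I7 WR R1
cycle 22: I8 RO
cycle 29: I8 EX
cycle 30: I8 WR R2

I7 = (17, 18, 20, 21)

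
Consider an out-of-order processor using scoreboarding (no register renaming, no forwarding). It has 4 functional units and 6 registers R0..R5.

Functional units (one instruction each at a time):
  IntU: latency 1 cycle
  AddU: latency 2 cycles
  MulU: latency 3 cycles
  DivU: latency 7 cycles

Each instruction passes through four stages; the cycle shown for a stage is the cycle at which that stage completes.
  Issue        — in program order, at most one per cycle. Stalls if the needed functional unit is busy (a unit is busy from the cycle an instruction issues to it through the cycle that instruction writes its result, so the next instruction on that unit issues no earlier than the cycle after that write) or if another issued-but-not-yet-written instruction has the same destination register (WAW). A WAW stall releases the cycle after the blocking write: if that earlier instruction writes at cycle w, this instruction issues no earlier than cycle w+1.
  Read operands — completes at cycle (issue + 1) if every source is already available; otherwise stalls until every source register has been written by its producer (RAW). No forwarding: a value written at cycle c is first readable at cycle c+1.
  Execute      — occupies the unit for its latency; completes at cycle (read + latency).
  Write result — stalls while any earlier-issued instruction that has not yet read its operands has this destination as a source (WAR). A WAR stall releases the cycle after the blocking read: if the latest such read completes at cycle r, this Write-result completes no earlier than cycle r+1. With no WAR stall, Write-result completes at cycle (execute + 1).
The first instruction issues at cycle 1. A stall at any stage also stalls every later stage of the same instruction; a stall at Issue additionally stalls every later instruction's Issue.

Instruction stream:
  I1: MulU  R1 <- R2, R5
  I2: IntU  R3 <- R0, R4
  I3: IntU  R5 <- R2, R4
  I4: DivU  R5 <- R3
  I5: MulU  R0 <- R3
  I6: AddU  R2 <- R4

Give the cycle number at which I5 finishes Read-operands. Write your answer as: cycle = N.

1) issue 1, read 2, done 5, write 6
2) issue 2, read 3, done 4, write 5
3) issue 6, read 7, done 8, write 9  <struct: IntU busy until I2 writes@5>
4) issue 10, read 11, done 18, write 19  <WAW R5: wait I3 write@9>
5) issue 11, read 12, done 15, write 16
6) issue 12, read 13, done 15, write 16

cycle = 12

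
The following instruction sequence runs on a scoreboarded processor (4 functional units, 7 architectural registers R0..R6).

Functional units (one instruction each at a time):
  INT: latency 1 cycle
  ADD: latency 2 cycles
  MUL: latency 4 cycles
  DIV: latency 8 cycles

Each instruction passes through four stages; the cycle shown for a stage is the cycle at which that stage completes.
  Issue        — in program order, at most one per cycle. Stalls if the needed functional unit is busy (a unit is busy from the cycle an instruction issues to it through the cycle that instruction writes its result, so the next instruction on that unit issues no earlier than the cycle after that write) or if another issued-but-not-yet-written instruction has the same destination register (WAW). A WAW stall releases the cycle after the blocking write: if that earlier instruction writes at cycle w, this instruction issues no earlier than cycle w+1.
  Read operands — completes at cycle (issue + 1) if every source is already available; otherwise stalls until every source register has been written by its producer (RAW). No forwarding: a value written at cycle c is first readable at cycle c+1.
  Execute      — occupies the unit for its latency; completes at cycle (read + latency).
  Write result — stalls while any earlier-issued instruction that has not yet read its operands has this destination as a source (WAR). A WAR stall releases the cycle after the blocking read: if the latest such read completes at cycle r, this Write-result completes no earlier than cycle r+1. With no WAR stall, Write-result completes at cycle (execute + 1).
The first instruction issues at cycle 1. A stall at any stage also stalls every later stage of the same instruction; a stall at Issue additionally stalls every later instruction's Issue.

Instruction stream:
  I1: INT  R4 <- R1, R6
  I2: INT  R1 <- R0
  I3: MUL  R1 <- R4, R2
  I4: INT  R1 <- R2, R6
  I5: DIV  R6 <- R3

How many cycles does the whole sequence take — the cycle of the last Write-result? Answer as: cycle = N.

[1] I1 issues→INT
[2] I1 reads
[3] I1 exec-done
[4] I1 writes R4
[5] I2 issues→INT
[6] I2 reads
[7] I2 exec-done
[8] I2 writes R1
[9] I3 issues→MUL
[10] I3 reads
[14] I3 exec-done
[15] I3 writes R1
[16] I4 issues→INT
[17] I4 reads, I5 issues→DIV
[18] I4 exec-done, I5 reads
[19] I4 writes R1
[26] I5 exec-done
[27] I5 writes R6

cycle = 27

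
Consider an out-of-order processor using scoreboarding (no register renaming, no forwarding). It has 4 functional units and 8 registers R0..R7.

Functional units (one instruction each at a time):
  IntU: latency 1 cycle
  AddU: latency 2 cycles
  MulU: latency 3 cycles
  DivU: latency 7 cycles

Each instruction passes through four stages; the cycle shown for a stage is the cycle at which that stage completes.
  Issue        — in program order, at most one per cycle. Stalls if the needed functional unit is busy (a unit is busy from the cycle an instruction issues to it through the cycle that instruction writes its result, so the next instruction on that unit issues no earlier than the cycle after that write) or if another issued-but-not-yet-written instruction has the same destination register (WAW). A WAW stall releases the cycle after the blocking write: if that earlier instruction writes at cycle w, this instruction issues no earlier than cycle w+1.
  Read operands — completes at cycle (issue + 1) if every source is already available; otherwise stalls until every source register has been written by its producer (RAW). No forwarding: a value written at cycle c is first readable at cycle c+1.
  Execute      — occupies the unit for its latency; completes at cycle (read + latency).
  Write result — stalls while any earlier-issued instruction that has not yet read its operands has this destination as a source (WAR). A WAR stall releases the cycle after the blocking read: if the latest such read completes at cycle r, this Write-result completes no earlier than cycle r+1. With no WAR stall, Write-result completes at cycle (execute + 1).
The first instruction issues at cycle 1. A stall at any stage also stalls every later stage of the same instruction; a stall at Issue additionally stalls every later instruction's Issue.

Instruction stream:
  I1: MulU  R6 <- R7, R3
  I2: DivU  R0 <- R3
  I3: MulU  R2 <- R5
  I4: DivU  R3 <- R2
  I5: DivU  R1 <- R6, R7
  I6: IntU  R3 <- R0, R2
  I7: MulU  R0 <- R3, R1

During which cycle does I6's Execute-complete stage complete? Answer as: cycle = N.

cycle = 25

t=1  I1 dispatched to MulU
t=2  I1 operands ready, I2 dispatched to DivU
t=3  I2 operands ready
t=5  I1 complete
t=6  R6←I1
t=7  I3 dispatched to MulU
t=8  I3 operands ready
t=10  I2 complete
t=11  R0←I2, I3 complete
t=12  R2←I3, I4 dispatched to DivU
t=13  I4 operands ready
t=20  I4 complete
t=21  R3←I4
t=22  I5 dispatched to DivU
t=23  I5 operands ready, I6 dispatched to IntU
t=24  I6 operands ready, I7 dispatched to MulU
t=25  I6 complete
t=26  R3←I6
t=30  I5 complete
t=31  R1←I5
t=32  I7 operands ready
t=35  I7 complete
t=36  R0←I7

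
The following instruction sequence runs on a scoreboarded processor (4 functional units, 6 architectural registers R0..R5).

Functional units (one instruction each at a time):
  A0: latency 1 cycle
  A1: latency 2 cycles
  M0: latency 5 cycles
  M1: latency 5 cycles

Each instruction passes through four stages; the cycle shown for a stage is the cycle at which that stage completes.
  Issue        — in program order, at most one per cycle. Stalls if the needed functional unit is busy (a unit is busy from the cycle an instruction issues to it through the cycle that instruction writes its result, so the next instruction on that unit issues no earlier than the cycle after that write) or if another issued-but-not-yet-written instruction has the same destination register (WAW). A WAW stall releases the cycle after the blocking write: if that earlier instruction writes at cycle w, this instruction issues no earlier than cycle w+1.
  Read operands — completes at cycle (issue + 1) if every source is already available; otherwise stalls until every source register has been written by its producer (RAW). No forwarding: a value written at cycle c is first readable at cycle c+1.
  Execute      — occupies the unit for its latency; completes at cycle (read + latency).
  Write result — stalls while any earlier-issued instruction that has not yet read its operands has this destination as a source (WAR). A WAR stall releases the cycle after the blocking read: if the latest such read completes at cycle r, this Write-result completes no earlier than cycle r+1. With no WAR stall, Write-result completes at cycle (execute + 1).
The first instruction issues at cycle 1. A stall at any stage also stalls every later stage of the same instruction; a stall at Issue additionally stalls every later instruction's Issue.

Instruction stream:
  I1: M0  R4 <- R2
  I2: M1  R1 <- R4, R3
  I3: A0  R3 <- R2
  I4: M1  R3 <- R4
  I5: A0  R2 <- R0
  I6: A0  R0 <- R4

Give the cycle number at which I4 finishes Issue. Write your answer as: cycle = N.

cycle = 16

[1] I1 issues→M0
[2] I1 reads | I2 issues→M1
[3] I3 issues→A0
[4] I3 reads
[5] I3 exec-done
[7] I1 exec-done
[8] I1 writes R4
[9] I2 reads
[10] I3 writes R3
[14] I2 exec-done
[15] I2 writes R1
[16] I4 issues→M1
[17] I4 reads | I5 issues→A0
[18] I5 reads
[19] I5 exec-done
[20] I5 writes R2
[21] I6 issues→A0
[22] I4 exec-done | I6 reads
[23] I4 writes R3 | I6 exec-done
[24] I6 writes R0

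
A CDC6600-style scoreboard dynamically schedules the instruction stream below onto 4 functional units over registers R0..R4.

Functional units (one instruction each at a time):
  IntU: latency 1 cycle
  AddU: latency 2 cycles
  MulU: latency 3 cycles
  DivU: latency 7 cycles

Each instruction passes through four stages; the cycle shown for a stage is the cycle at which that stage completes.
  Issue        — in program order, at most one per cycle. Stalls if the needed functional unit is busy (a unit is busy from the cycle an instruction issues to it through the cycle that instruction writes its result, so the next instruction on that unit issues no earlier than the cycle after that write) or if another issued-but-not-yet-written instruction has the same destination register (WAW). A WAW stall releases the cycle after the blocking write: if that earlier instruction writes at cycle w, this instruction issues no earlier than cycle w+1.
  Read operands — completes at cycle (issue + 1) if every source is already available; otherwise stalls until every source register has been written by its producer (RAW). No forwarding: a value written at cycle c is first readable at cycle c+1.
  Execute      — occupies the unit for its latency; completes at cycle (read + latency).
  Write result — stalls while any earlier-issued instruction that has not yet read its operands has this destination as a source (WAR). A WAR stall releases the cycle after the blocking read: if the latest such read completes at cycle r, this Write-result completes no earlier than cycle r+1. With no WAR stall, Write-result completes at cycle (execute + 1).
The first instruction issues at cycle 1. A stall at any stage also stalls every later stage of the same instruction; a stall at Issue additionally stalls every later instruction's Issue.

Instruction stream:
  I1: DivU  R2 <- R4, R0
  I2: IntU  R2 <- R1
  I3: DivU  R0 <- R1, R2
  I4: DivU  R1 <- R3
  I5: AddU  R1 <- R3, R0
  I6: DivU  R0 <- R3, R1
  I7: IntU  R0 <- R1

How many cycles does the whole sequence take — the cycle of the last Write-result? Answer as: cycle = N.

[1] issue I1 (DivU)
[2] I1 read-ops
[9] I1 finished on DivU
[10] I1→R2
[11] issue I2 (IntU)
[12] I2 read-ops; issue I3 (DivU)
[13] I2 finished on IntU
[14] I2→R2
[15] I3 read-ops
[22] I3 finished on DivU
[23] I3→R0
[24] issue I4 (DivU)
[25] I4 read-ops
[32] I4 finished on DivU
[33] I4→R1
[34] issue I5 (AddU)
[35] I5 read-ops; issue I6 (DivU)
[37] I5 finished on AddU
[38] I5→R1
[39] I6 read-ops
[46] I6 finished on DivU
[47] I6→R0
[48] issue I7 (IntU)
[49] I7 read-ops
[50] I7 finished on IntU
[51] I7→R0

cycle = 51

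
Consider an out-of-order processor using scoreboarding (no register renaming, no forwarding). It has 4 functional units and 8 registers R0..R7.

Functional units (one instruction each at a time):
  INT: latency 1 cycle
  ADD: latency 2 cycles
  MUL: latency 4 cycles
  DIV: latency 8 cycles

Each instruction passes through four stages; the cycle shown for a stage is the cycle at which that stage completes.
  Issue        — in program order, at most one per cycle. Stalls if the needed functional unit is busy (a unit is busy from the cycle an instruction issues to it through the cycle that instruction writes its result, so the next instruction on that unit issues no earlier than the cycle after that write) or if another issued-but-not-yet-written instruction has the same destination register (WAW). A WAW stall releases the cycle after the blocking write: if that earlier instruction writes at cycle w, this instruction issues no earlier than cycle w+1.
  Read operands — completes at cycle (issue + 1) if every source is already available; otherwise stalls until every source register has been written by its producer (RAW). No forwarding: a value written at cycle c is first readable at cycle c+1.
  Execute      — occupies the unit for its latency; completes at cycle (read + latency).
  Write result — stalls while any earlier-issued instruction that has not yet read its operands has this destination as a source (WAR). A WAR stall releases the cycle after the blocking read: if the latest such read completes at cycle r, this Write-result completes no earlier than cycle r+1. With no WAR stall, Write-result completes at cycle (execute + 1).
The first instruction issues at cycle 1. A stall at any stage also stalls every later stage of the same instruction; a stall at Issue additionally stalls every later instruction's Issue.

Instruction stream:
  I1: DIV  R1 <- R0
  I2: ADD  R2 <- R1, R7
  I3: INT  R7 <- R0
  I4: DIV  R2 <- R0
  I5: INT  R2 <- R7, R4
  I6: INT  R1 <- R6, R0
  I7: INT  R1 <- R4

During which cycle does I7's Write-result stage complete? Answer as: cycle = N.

cycle = 38

  I1 | 1 | 2 | 10 | 11
  I2 | 2 | 12 | 14 | 15   RAW R1: wait I1 write@11
  I3 | 3 | 4 | 5 | 13   WAR R7: wait I2 read@12
  I4 | 16 | 17 | 25 | 26   WAW R2: wait I2 write@15
  I5 | 27 | 28 | 29 | 30   WAW R2: wait I4 write@26
  I6 | 31 | 32 | 33 | 34   struct: INT busy until I5 writes@30
  I7 | 35 | 36 | 37 | 38   struct: INT busy until I6 writes@34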